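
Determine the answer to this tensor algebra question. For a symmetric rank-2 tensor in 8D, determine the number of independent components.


A symmetric rank-2 tensor in d dimensions has d(d+1)/2 independent components.
d = 8
d(d+1)/2 = 8 * 9 / 2 = 72 / 2 = 36

36


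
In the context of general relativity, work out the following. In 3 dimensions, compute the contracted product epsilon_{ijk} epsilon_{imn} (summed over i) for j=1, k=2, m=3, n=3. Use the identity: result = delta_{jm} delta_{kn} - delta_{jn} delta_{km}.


Using the identity: epsilon_{ijk} epsilon_{imn} = delta_{jm} delta_{kn} - delta_{jn} delta_{km}.
delta_{13} = 0
delta_{23} = 0
delta_{13} = 0
delta_{23} = 0
Result = 0 * 0 - 0 * 0 = 0 - 0 = 0

0


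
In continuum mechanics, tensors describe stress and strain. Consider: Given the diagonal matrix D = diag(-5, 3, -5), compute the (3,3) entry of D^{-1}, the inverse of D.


For a diagonal matrix, the inverse has entries (D^{-1})_{ii} = 1/d_{ii}.
The diagonal entries are: d_{11} = -5, d_{22} = 3, d_{33} = -5
We need (D^{-1})_{33} = 1/d_{33} = 1/-5 = -1/5

-1/5


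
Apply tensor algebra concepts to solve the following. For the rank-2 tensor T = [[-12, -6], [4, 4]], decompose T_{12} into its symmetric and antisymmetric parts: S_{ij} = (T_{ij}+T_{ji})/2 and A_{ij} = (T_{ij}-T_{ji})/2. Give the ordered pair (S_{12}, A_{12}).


T_{12} = -6
T_{21} = 4
S_{12} = (-6 + 4)/2 = -2/2 = -1
A_{12} = (-6 - 4)/2 = -10/2 = -5
Check: S + A = -1 + -5 = -6 = T_{12}.

(-1, -5)


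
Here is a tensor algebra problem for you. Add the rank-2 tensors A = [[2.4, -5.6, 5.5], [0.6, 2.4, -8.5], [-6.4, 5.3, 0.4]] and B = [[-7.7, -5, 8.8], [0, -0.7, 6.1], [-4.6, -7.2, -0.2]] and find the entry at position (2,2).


Tensor addition is component-wise: (A + B)_{ij} = A_{ij} + B_{ij}.
A_{22} = 2.4
B_{22} = -0.7
(A + B)_{22} = 2.4 + -0.7 = 1.7

1.7


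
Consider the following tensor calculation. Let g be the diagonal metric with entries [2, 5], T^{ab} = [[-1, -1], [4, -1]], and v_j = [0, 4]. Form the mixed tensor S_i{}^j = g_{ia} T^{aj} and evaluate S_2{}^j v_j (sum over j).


Step 1: lower the first index. For a diagonal metric, g_{ia} T^{aj} = g_{ii} T^{ij} (no sum on i).
g_{22} = 5
S_2{}^1 = 5 * T^{21} = 5 * 4 = 20
S_2{}^2 = 5 * T^{22} = 5 * -1 = -5
Step 2: contract S_2{}^j with v_j.
S_2{}^1 * v_1 = 20 * 0 = 0
S_2{}^2 * v_2 = -5 * 4 = -20
Result = 0 + -20 = -20

-20


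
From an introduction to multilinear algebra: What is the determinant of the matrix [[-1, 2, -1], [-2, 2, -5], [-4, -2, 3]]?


Expanding along the first row, det(A) = a11*M_11 - a12*M_12 + a13*M_13, where M_1j is the (1,j) minor.
Minor M_11 = 2*3 - -5*-2 = -4
Minor M_12 = -2*3 - -5*-4 = -26
Minor M_13 = -2*-2 - 2*-4 = 12
det = -1*(-4) - 2*(-26) + -1*(12)
    = 4 - -52 + -12
    = 44

44


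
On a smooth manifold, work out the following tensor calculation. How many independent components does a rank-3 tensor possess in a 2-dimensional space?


The number of components of a rank-r tensor in d dimensions is d^r.
Here d = 2 and r = 3.
2^3 = 8

8


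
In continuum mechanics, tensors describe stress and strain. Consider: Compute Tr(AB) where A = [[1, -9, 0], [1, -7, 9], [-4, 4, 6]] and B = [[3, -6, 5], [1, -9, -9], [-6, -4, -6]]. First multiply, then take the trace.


Tr(AB) = sum_i (AB)_{ii} where (AB)_{ii} = sum_k A_{ik} B_{ki}.
(AB)_{11} = 1*3 + -9*1 + 0*-6 = -6
(AB)_{22} = 1*-6 + -7*-9 + 9*-4 = 21
(AB)_{33} = -4*5 + 4*-9 + 6*-6 = -92
Tr(AB) = -6 + 21 + -92 = -77

-77


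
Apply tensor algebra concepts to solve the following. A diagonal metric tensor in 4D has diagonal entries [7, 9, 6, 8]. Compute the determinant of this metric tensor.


For a diagonal metric, the determinant is the product of diagonal entries.
Diagonal entries: 7, 9, 6, 8
det(g) = 7 * 9 * 6 * 8 = 3024

3024


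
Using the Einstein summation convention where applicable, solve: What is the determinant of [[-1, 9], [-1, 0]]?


For a 2x2 matrix [[a, b], [c, d]], det = a*d - b*c.
a = -1, b = 9, c = -1, d = 0
a*d = -1 * 0 = 0
b*c = 9 * -1 = -9
det = 0 - -9 = 9

9


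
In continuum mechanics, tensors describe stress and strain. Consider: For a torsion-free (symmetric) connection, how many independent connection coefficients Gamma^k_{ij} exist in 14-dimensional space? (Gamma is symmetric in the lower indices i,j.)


Christoffel symbols Gamma^k_{ij} are symmetric in i,j, so there are d * d(d+1)/2 independent symbols.
d = 14
d(d+1)/2 = 14 * 15 / 2 = 105
Total = 14 * 105 = 1470

1470


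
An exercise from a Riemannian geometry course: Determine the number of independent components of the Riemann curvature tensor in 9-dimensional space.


The Riemann tensor in d dimensions has d^2(d^2 - 1)/12 independent components.
d = 9, so d^2 = 81
d^2 - 1 = 80
d^2(d^2 - 1) = 81 * 80 = 6480
Divide by 12: 6480 / 12 = 540

540


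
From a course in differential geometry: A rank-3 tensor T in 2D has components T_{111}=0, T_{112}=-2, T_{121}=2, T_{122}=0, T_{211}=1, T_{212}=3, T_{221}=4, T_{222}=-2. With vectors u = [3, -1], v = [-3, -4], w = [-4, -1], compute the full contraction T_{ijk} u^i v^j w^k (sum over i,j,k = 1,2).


S = sum over i,j,k of T_{ijk} u_i v_j w_k. Expanding all 8 terms:
T_{111}*u_1*v_1*w_1 = 0*3*-3*-4 = 0  (running total: 0)
T_{112}*u_1*v_1*w_2 = -2*3*-3*-1 = -18  (running total: -18)
T_{121}*u_1*v_2*w_1 = 2*3*-4*-4 = 96  (running total: 78)
T_{122}*u_1*v_2*w_2 = 0*3*-4*-1 = 0  (running total: 78)
T_{211}*u_2*v_1*w_1 = 1*-1*-3*-4 = -12  (running total: 66)
T_{212}*u_2*v_1*w_2 = 3*-1*-3*-1 = -9  (running total: 57)
T_{221}*u_2*v_2*w_1 = 4*-1*-4*-4 = -64  (running total: -7)
T_{222}*u_2*v_2*w_2 = -2*-1*-4*-1 = 8  (running total: 1)
S = 1

1


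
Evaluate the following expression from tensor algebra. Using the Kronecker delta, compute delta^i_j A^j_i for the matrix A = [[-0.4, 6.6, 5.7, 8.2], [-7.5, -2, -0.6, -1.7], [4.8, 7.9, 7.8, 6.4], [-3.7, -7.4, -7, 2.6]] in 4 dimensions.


The contraction (trace) of a rank-2 tensor is the sum of its diagonal elements.
Diagonal entries: A[1,1] = -0.4, A[2,2] = -2, A[3,3] = 7.8, A[4,4] = 2.6
Tr(A) = -0.4 + -2 + 7.8 + 2.6 = 8

8


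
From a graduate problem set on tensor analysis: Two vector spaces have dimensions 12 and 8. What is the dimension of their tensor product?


The dimension of a tensor product is the product of dimensions.
dim(V) = 12, dim(W) = 8
dim(V (x) W) = 12 * 8 = 96

96


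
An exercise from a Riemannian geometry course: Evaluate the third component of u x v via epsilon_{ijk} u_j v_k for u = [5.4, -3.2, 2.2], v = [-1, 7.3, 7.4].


(u x v)_3 = sum_{j,k} epsilon_{3jk} u_j v_k. Only permutations of (1,2,3) contribute; the two non-zero terms are:
eps_{312} u_1 v_2 = 1 * 5.4 * 7.3 = 39.42
eps_{321} u_2 v_1 = -1 * -3.2 * -1 = -3.2
(u x v)_3 = 36.22

36.22


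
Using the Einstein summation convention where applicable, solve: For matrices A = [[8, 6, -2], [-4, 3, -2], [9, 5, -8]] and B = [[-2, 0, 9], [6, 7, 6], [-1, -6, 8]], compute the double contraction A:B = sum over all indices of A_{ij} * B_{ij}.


A:B = sum over all i,j of A_{ij} * B_{ij}.
Row 1: 8*-2=-16, 6*0=0, -2*9=-18 => row sum = -34
Row 2: -4*6=-24, 3*7=21, -2*6=-12 => row sum = -15
Row 3: 9*-1=-9, 5*-6=-30, -8*8=-64 => row sum = -103
Total = -34 + -15 + -103 = -152

-152


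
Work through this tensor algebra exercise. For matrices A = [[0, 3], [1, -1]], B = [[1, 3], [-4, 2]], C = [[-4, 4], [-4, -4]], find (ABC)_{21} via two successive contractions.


(ABC)_{21} = sum_m (AB)_{2m} C_{m1}. First compute row 2 of AB.
(AB)_{21} = 1*1 + -1*-4 = 5
(AB)_{22} = 1*3 + -1*2 = 1
Now contract with column 1 of C:
(AB)_{21} * C_{11} = 5 * -4 = -20
(AB)_{22} * C_{21} = 1 * -4 = -4
(ABC)_{21} = -20 + -4 = -24

-24


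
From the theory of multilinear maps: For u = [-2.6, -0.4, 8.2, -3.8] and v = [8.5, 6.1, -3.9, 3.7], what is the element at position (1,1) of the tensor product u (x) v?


The outer product entry T_{ij} = u_i * v_j.
We need i=1, j=1.
u_1 = -2.6, v_1 = 8.5
T_{1,1} = -2.6 * 8.5 = -22.1

-22.1


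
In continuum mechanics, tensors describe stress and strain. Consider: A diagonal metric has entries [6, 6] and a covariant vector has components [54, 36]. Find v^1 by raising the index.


To raise an index with a diagonal metric: v^i = v_i / g_{ii}.
For index 1: v_1 = 54, g_{11} = 6
v^1 = 54 / 6 = 9

9


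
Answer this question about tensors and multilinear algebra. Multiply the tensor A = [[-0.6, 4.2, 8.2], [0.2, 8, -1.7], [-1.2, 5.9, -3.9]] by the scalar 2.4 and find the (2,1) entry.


Scalar multiplication: (cA)_{ij} = c * A_{ij}.
c = 2.4
A_{21} = 0.2
(cA)_{21} = 2.4 * 0.2 = 0.48

0.48


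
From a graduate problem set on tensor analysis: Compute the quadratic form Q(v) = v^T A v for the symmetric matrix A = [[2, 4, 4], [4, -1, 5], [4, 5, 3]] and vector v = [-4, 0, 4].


First compute Av:
(Av)_1 = 2*-4 + 4*0 + 4*4 = 8
(Av)_2 = 4*-4 + -1*0 + 5*4 = 4
(Av)_3 = 4*-4 + 5*0 + 3*4 = -4
Av = [8, 4, -4]
Then v^T (Av) = -4*8 + 0*4 + 4*-4
= -32 + 0 + -16 = -48

-48


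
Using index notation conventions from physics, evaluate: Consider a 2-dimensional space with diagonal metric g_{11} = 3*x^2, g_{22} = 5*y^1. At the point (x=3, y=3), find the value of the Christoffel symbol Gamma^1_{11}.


For a diagonal metric, Gamma^k_{ij} = (1/2) g^{kk} (dg_{ik}/dx_j + dg_{jk}/dx_i - dg_{ij}/dx_k).
The metric is diagonal, so g_{ab} = 0 for a != b.
At the given point: g_{11} = 27, g_{22} = 15
g^{11} = 1/27
dg_{11}/dx_1 = dg_{11}/dx_1 = 18
dg_{11}/dx_1 = dg_{11}/dx_1 = 18
dg_{11}/dx_1 = dg_{11}/dx_1 = 18
Numerator = 18 + 18 - 18 = 18
Gamma^1_{11} = 18 / (2 * 27) = 1/3

1/3


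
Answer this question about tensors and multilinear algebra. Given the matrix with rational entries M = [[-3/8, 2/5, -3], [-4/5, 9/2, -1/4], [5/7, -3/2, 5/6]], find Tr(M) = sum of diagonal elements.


The trace is the sum of diagonal entries.
Diagonal: M[1,1] = -3/8, M[2,2] = 9/2, M[3,3] = 5/6
Tr(M) = -3/8 + 9/2 + 5/6
Computing step by step:
After adding M[1,1]: -3/8
After adding M[2,2]: 33/8
After adding M[3,3]: 119/24
Tr(M) = 119/24

119/24


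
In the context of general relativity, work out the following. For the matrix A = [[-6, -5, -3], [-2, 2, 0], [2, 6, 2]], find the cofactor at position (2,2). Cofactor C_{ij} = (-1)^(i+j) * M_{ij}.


To find cofactor C_{22}, delete row 2 and column 2.
The resulting 2x2 submatrix is: [[-6, -3], [2, 2]]
Minor M_{22} = -6*2 - -3*2
  = -12 - -6 = -6
Sign = (-1)^(2+2) = (-1)^4 = 1
Cofactor C_{22} = 1 * -6 = -6

-6


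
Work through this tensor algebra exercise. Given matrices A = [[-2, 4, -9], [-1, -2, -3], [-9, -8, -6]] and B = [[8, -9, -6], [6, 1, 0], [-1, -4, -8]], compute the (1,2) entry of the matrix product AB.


(AB)_{ij} = sum_k A_{ik} B_{kj}.
For i=1, j=2:
A_{11} * B_{12} = -2 * -9 = 18
A_{12} * B_{22} = 4 * 1 = 4
A_{13} * B_{32} = -9 * -4 = 36
Sum = 18 + 4 + 36 = 58

58


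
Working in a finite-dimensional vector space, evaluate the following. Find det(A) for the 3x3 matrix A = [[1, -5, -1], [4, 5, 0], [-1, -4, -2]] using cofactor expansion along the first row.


Expanding along the first row, det(A) = a11*M_11 - a12*M_12 + a13*M_13, where M_1j is the (1,j) minor.
Minor M_11 = 5*-2 - 0*-4 = -10
Minor M_12 = 4*-2 - 0*-1 = -8
Minor M_13 = 4*-4 - 5*-1 = -11
det = 1*(-10) - -5*(-8) + -1*(-11)
    = -10 - 40 + 11
    = -39

-39


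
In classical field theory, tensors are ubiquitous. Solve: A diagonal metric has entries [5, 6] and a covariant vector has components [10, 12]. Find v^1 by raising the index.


To raise an index with a diagonal metric: v^i = v_i / g_{ii}.
For index 1: v_1 = 10, g_{11} = 5
v^1 = 10 / 5 = 2

2


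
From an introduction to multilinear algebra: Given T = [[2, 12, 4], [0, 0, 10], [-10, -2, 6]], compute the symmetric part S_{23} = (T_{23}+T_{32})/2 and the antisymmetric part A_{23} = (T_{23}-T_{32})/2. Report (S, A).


T_{23} = 10
T_{32} = -2
S_{23} = (10 + -2)/2 = 8/2 = 4
A_{23} = (10 - -2)/2 = 12/2 = 6
Check: S + A = 4 + 6 = 10 = T_{23}.

(4, 6)


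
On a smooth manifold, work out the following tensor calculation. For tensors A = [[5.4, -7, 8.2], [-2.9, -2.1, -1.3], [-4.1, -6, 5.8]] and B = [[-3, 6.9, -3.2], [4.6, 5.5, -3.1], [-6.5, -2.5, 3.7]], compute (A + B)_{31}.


Tensor addition is component-wise: (A + B)_{ij} = A_{ij} + B_{ij}.
A_{31} = -4.1
B_{31} = -6.5
(A + B)_{31} = -4.1 + -6.5 = -10.6

-10.6


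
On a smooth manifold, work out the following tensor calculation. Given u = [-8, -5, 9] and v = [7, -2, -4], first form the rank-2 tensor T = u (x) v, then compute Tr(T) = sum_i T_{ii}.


The outer product gives T_{ij} = u_i v_j.
The trace (contraction) is Tr(T) = sum_i T_{ii} = sum_i u_i v_i.
Diagonal entries:
T_{11} = u_1 * v_1 = -8 * 7 = -56
T_{22} = u_2 * v_2 = -5 * -2 = 10
T_{33} = u_3 * v_3 = 9 * -4 = -36
Tr(T) = -56 + 10 + -36 = -82

-82


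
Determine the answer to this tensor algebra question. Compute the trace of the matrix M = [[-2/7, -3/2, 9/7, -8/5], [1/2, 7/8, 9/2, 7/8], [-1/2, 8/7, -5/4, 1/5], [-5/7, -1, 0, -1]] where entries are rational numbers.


The trace is the sum of diagonal entries.
Diagonal: M[1,1] = -2/7, M[2,2] = 7/8, M[3,3] = -5/4, M[4,4] = -1
Tr(M) = -2/7 + 7/8 + -5/4 + -1
Computing step by step:
After adding M[1,1]: -2/7
After adding M[2,2]: 33/56
After adding M[3,3]: -37/56
After adding M[4,4]: -93/56
Tr(M) = -93/56

-93/56


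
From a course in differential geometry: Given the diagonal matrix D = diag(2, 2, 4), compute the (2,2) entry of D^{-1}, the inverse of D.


For a diagonal matrix, the inverse has entries (D^{-1})_{ii} = 1/d_{ii}.
The diagonal entries are: d_{11} = 2, d_{22} = 2, d_{33} = 4
We need (D^{-1})_{22} = 1/d_{22} = 1/2 = 1/2

1/2


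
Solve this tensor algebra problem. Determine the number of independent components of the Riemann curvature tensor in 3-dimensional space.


The Riemann tensor in d dimensions has d^2(d^2 - 1)/12 independent components.
d = 3, so d^2 = 9
d^2 - 1 = 8
d^2(d^2 - 1) = 9 * 8 = 72
Divide by 12: 72 / 12 = 6

6


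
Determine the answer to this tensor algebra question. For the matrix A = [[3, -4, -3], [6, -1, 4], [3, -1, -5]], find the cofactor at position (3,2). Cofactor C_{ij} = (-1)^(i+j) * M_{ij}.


To find cofactor C_{32}, delete row 3 and column 2.
The resulting 2x2 submatrix is: [[3, -3], [6, 4]]
Minor M_{32} = 3*4 - -3*6
  = 12 - -18 = 30
Sign = (-1)^(3+2) = (-1)^5 = -1
Cofactor C_{32} = -1 * 30 = -30

-30


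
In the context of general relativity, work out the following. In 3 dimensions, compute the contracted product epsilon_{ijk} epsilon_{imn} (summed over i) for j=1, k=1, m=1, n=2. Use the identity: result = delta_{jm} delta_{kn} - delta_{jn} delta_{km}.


Using the identity: epsilon_{ijk} epsilon_{imn} = delta_{jm} delta_{kn} - delta_{jn} delta_{km}.
delta_{11} = 1
delta_{12} = 0
delta_{12} = 0
delta_{11} = 1
Result = 1 * 0 - 0 * 1 = 0 - 0 = 0

0


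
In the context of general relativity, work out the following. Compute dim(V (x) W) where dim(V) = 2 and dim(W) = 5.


The dimension of a tensor product is the product of dimensions.
dim(V) = 2, dim(W) = 5
dim(V (x) W) = 2 * 5 = 10

10


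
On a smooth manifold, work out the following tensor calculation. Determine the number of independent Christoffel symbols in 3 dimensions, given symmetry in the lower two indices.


Christoffel symbols Gamma^k_{ij} are symmetric in i,j, so there are d * d(d+1)/2 independent symbols.
d = 3
d(d+1)/2 = 3 * 4 / 2 = 6
Total = 3 * 6 = 18

18


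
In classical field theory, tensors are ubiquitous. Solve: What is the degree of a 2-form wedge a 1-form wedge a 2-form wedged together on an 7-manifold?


The degree of a wedge product is the sum of the degrees of the individual forms.
Degrees: 2, 1, 2
Total degree = 2 + 1 + 2 = 5

5


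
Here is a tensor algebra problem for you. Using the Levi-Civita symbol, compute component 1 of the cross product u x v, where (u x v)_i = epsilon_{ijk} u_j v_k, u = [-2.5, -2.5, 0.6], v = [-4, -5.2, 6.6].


(u x v)_1 = sum_{j,k} epsilon_{1jk} u_j v_k. Only permutations of (1,2,3) contribute; the two non-zero terms are:
eps_{123} u_2 v_3 = 1 * -2.5 * 6.6 = -16.5
eps_{132} u_3 v_2 = -1 * 0.6 * -5.2 = 3.12
(u x v)_1 = -13.38

-13.38


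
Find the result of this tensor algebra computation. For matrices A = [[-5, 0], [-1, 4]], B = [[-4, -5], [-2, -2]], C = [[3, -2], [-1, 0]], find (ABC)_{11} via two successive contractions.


(ABC)_{11} = sum_m (AB)_{1m} C_{m1}. First compute row 1 of AB.
(AB)_{11} = -5*-4 + 0*-2 = 20
(AB)_{12} = -5*-5 + 0*-2 = 25
Now contract with column 1 of C:
(AB)_{11} * C_{11} = 20 * 3 = 60
(AB)_{12} * C_{21} = 25 * -1 = -25
(ABC)_{11} = 60 + -25 = 35

35


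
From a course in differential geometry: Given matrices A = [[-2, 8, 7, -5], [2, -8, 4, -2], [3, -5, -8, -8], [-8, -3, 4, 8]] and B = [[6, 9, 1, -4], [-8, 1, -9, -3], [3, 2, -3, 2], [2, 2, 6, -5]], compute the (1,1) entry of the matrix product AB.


(AB)_{ij} = sum_k A_{ik} B_{kj}.
For i=1, j=1:
A_{11} * B_{11} = -2 * 6 = -12
A_{12} * B_{21} = 8 * -8 = -64
A_{13} * B_{31} = 7 * 3 = 21
A_{14} * B_{41} = -5 * 2 = -10
Sum = -12 + -64 + 21 + -10 = -65

-65


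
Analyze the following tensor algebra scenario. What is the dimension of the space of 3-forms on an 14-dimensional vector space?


The dimension of the space of p-forms on an n-dimensional space is C(n, p).
n = 14, p = 3
C(14, 3) = 14! / (3! * 11!) = 364

364


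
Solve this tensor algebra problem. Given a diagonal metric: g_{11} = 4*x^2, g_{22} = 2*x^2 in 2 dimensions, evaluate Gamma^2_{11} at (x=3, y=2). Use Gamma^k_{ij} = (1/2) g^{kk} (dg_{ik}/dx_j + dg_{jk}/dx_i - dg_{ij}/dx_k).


For a diagonal metric, Gamma^k_{ij} = (1/2) g^{kk} (dg_{ik}/dx_j + dg_{jk}/dx_i - dg_{ij}/dx_k).
The metric is diagonal, so g_{ab} = 0 for a != b.
At the given point: g_{11} = 36, g_{22} = 18
g^{22} = 1/18
dg_{12}/dx_1 = 0 (off-diagonal)
dg_{12}/dx_1 = 0 (off-diagonal)
dg_{11}/dx_2 = dg_{11}/dx_2 = 0
Numerator = 0 + 0 - 0 = 0
Gamma^2_{11} = 0 / (2 * 18) = 0

0


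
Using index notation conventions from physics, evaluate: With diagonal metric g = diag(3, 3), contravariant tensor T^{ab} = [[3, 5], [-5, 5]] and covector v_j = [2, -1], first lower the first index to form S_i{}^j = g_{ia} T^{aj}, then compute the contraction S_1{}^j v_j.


Step 1: lower the first index. For a diagonal metric, g_{ia} T^{aj} = g_{ii} T^{ij} (no sum on i).
g_{11} = 3
S_1{}^1 = 3 * T^{11} = 3 * 3 = 9
S_1{}^2 = 3 * T^{12} = 3 * 5 = 15
Step 2: contract S_1{}^j with v_j.
S_1{}^1 * v_1 = 9 * 2 = 18
S_1{}^2 * v_2 = 15 * -1 = -15
Result = 18 + -15 = 3

3


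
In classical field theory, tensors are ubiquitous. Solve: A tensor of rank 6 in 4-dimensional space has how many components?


The number of components of a rank-r tensor in d dimensions is d^r.
Here d = 4 and r = 6.
4^6 = 4096

4096


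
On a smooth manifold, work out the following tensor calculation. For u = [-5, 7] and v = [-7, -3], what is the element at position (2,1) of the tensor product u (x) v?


The outer product entry T_{ij} = u_i * v_j.
We need i=2, j=1.
u_2 = 7, v_1 = -7
T_{2,1} = 7 * -7 = -49

-49


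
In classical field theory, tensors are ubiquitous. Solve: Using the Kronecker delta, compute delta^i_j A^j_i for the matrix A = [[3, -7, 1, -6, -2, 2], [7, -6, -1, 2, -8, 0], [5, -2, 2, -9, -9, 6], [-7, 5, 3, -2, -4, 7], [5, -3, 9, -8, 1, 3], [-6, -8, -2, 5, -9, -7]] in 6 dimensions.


The contraction (trace) of a rank-2 tensor is the sum of its diagonal elements.
Diagonal entries: A[1,1] = 3, A[2,2] = -6, A[3,3] = 2, A[4,4] = -2, A[5,5] = 1, A[6,6] = -7
Tr(A) = 3 + -6 + 2 + -2 + 1 + -7 = -9

-9


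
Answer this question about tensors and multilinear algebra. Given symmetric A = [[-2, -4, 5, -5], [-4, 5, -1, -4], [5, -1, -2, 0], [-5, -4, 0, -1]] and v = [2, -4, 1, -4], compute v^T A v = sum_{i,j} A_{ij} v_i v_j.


First compute Av:
(Av)_1 = -2*2 + -4*-4 + 5*1 + -5*-4 = 37
(Av)_2 = -4*2 + 5*-4 + -1*1 + -4*-4 = -13
(Av)_3 = 5*2 + -1*-4 + -2*1 + 0*-4 = 12
(Av)_4 = -5*2 + -4*-4 + 0*1 + -1*-4 = 10
Av = [37, -13, 12, 10]
Then v^T (Av) = 2*37 + -4*-13 + 1*12 + -4*10
= 74 + 52 + 12 + -40 = 98

98


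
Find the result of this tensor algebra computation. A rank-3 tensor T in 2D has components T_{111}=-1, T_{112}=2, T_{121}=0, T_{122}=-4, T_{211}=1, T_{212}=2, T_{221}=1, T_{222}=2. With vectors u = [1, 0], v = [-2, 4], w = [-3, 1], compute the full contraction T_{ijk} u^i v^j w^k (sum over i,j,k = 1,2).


S = sum over i,j,k of T_{ijk} u_i v_j w_k. Expanding all 8 terms:
T_{111}*u_1*v_1*w_1 = -1*1*-2*-3 = -6  (running total: -6)
T_{112}*u_1*v_1*w_2 = 2*1*-2*1 = -4  (running total: -10)
T_{121}*u_1*v_2*w_1 = 0*1*4*-3 = 0  (running total: -10)
T_{122}*u_1*v_2*w_2 = -4*1*4*1 = -16  (running total: -26)
T_{211}*u_2*v_1*w_1 = 1*0*-2*-3 = 0  (running total: -26)
T_{212}*u_2*v_1*w_2 = 2*0*-2*1 = 0  (running total: -26)
T_{221}*u_2*v_2*w_1 = 1*0*4*-3 = 0  (running total: -26)
T_{222}*u_2*v_2*w_2 = 2*0*4*1 = 0  (running total: -26)
S = -26

-26


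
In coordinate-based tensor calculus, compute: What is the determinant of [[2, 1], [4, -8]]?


For a 2x2 matrix [[a, b], [c, d]], det = a*d - b*c.
a = 2, b = 1, c = 4, d = -8
a*d = 2 * -8 = -16
b*c = 1 * 4 = 4
det = -16 - 4 = -20

-20


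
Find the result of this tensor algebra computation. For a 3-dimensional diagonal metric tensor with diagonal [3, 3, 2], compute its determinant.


For a diagonal metric, the determinant is the product of diagonal entries.
Diagonal entries: 3, 3, 2
det(g) = 3 * 3 * 2 = 18

18


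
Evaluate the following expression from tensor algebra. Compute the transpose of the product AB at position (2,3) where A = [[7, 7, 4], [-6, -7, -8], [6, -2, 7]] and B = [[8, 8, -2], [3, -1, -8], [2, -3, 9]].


(AB)^T_{ij} = (AB)_{ji} = sum_k A_{jk} B_{ki}.
For i=2, j=3 we need (AB)_{32}:
A_{31} * B_{12} = 6 * 8 = 48
A_{32} * B_{22} = -2 * -1 = 2
A_{33} * B_{32} = 7 * -3 = -21
Sum = 48 + 2 + -21 = 29

29


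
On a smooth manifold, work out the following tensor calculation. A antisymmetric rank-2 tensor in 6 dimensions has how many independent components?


A antisymmetric rank-2 tensor in d dimensions has d(d-1)/2 independent components.
d = 6
d(d-1)/2 = 6 * 5 / 2 = 30 / 2 = 15

15


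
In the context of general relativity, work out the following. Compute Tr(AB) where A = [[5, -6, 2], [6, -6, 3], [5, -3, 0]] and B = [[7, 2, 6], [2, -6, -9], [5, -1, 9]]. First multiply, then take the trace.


Tr(AB) = sum_i (AB)_{ii} where (AB)_{ii} = sum_k A_{ik} B_{ki}.
(AB)_{11} = 5*7 + -6*2 + 2*5 = 33
(AB)_{22} = 6*2 + -6*-6 + 3*-1 = 45
(AB)_{33} = 5*6 + -3*-9 + 0*9 = 57
Tr(AB) = 33 + 45 + 57 = 135

135


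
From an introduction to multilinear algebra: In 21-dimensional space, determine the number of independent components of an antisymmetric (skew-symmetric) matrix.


An antisymmetric rank-2 tensor satisfies A_{ij} = -A_{ji}, so diagonal entries are zero.
The independent components are the upper-triangular entries: C(n, 2) = n(n-1)/2.
n = 21
C(21, 2) = 21 * 20 / 2 = 420 / 2 = 210

210


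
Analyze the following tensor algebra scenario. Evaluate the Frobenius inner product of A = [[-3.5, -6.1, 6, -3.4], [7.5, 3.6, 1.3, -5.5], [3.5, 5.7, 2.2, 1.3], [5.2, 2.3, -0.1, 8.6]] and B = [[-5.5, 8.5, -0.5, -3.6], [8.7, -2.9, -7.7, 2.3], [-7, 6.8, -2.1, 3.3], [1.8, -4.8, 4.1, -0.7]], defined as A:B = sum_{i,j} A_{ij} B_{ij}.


A:B = sum over all i,j of A_{ij} * B_{ij}.
Row 1: -3.5*-5.5=19.25, -6.1*8.5=-51.85, 6*-0.5=-3, -3.4*-3.6=12.24 => row sum = -23.36
Row 2: 7.5*8.7=65.25, 3.6*-2.9=-10.44, 1.3*-7.7=-10.01, -5.5*2.3=-12.65 => row sum = 32.15
Row 3: 3.5*-7=-24.5, 5.7*6.8=38.76, 2.2*-2.1=-4.62, 1.3*3.3=4.29 => row sum = 13.93
Row 4: 5.2*1.8=9.36, 2.3*-4.8=-11.04, -0.1*4.1=-0.41, 8.6*-0.7=-6.02 => row sum = -8.11
Total = -23.36 + 32.15 + 13.93 + -8.11 = 14.61

14.61


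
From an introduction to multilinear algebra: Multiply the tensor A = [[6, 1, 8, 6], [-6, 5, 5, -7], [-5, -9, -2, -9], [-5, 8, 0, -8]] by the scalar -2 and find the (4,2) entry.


Scalar multiplication: (cA)_{ij} = c * A_{ij}.
c = -2
A_{42} = 8
(cA)_{42} = -2 * 8 = -16

-16


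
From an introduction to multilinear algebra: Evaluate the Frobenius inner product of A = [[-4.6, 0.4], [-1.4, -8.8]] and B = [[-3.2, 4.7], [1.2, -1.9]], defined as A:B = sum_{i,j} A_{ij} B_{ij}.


A:B = sum over all i,j of A_{ij} * B_{ij}.
Row 1: -4.6*-3.2=14.72, 0.4*4.7=1.88 => row sum = 16.6
Row 2: -1.4*1.2=-1.68, -8.8*-1.9=16.72 => row sum = 15.04
Total = 16.6 + 15.04 = 31.64

31.64


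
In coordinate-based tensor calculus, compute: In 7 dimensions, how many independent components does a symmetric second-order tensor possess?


A symmetric rank-2 tensor in d dimensions has d(d+1)/2 independent components.
d = 7
d(d+1)/2 = 7 * 8 / 2 = 56 / 2 = 28

28


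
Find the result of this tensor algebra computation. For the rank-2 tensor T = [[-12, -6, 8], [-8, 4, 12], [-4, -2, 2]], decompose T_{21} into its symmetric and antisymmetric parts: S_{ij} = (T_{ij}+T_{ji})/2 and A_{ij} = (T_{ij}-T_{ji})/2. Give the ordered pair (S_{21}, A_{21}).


T_{21} = -8
T_{12} = -6
S_{21} = (-8 + -6)/2 = -14/2 = -7
A_{21} = (-8 - -6)/2 = -2/2 = -1
Check: S + A = -7 + -1 = -8 = T_{21}.

(-7, -1)


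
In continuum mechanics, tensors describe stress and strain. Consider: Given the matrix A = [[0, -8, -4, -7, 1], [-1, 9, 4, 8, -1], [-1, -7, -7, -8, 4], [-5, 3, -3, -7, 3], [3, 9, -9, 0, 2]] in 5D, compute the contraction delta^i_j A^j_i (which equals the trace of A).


The contraction (trace) of a rank-2 tensor is the sum of its diagonal elements.
Diagonal entries: A[1,1] = 0, A[2,2] = 9, A[3,3] = -7, A[4,4] = -7, A[5,5] = 2
Tr(A) = 0 + 9 + -7 + -7 + 2 = -3

-3


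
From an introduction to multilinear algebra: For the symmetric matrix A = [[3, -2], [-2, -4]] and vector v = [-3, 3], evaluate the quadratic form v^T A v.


First compute Av:
(Av)_1 = 3*-3 + -2*3 = -15
(Av)_2 = -2*-3 + -4*3 = -6
Av = [-15, -6]
Then v^T (Av) = -3*-15 + 3*-6
= 45 + -18 = 27

27


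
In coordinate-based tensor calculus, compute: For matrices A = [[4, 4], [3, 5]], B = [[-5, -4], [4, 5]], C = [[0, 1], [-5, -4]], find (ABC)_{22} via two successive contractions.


(ABC)_{22} = sum_m (AB)_{2m} C_{m2}. First compute row 2 of AB.
(AB)_{21} = 3*-5 + 5*4 = 5
(AB)_{22} = 3*-4 + 5*5 = 13
Now contract with column 2 of C:
(AB)_{21} * C_{12} = 5 * 1 = 5
(AB)_{22} * C_{22} = 13 * -4 = -52
(ABC)_{22} = 5 + -52 = -47

-47


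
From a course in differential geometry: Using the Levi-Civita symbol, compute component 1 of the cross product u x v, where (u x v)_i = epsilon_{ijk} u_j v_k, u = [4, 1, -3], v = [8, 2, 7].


(u x v)_1 = sum_{j,k} epsilon_{1jk} u_j v_k. Only permutations of (1,2,3) contribute; the two non-zero terms are:
eps_{123} u_2 v_3 = 1 * 1 * 7 = 7
eps_{132} u_3 v_2 = -1 * -3 * 2 = 6
(u x v)_1 = 13

13


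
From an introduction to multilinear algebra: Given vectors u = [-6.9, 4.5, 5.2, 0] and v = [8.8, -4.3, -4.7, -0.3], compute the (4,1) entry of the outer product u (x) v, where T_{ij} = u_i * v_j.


The outer product entry T_{ij} = u_i * v_j.
We need i=4, j=1.
u_4 = 0, v_1 = 8.8
T_{4,1} = 0 * 8.8 = 0

0


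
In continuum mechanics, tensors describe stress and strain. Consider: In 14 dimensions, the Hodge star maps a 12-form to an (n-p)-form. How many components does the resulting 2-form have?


The Hodge dual of a p-form on an n-dimensional manifold is an (n-p)-form.
n = 14, p = 12, so dual degree = 14 - 12 = 2
The number of components is C(n, n-p) = C(14, 2) = 91

91


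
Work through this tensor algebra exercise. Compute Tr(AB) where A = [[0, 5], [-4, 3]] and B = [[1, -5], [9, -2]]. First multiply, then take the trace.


Tr(AB) = sum_i (AB)_{ii} where (AB)_{ii} = sum_k A_{ik} B_{ki}.
(AB)_{11} = 0*1 + 5*9 = 45
(AB)_{22} = -4*-5 + 3*-2 = 14
Tr(AB) = 45 + 14 = 59

59


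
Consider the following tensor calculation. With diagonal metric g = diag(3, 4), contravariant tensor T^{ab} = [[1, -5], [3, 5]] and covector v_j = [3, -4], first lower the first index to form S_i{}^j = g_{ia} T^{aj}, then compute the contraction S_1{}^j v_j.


Step 1: lower the first index. For a diagonal metric, g_{ia} T^{aj} = g_{ii} T^{ij} (no sum on i).
g_{11} = 3
S_1{}^1 = 3 * T^{11} = 3 * 1 = 3
S_1{}^2 = 3 * T^{12} = 3 * -5 = -15
Step 2: contract S_1{}^j with v_j.
S_1{}^1 * v_1 = 3 * 3 = 9
S_1{}^2 * v_2 = -15 * -4 = 60
Result = 9 + 60 = 69

69


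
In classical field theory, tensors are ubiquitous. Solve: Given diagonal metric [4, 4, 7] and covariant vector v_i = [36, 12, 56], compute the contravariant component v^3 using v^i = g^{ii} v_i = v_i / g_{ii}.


To raise an index with a diagonal metric: v^i = v_i / g_{ii}.
For index 3: v_3 = 56, g_{33} = 7
v^3 = 56 / 7 = 8

8


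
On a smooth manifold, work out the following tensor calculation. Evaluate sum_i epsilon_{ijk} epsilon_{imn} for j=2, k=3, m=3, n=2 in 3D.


Using the identity: epsilon_{ijk} epsilon_{imn} = delta_{jm} delta_{kn} - delta_{jn} delta_{km}.
delta_{23} = 0
delta_{32} = 0
delta_{22} = 1
delta_{33} = 1
Result = 0 * 0 - 1 * 1 = 0 - 1 = -1

-1


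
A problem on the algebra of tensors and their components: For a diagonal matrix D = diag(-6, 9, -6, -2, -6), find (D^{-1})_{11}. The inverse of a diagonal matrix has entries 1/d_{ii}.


For a diagonal matrix, the inverse has entries (D^{-1})_{ii} = 1/d_{ii}.
The diagonal entries are: d_{11} = -6, d_{22} = 9, d_{33} = -6, d_{44} = -2, d_{55} = -6
We need (D^{-1})_{11} = 1/d_{11} = 1/-6 = -1/6

-1/6


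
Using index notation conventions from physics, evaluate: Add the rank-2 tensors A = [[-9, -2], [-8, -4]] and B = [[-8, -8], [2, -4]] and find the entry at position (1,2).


Tensor addition is component-wise: (A + B)_{ij} = A_{ij} + B_{ij}.
A_{12} = -2
B_{12} = -8
(A + B)_{12} = -2 + -8 = -10

-10


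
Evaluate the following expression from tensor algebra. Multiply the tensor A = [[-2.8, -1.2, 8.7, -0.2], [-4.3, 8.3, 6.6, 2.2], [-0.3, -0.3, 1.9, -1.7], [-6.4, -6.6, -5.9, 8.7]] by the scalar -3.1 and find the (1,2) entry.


Scalar multiplication: (cA)_{ij} = c * A_{ij}.
c = -3.1
A_{12} = -1.2
(cA)_{12} = -3.1 * -1.2 = 3.72

3.72


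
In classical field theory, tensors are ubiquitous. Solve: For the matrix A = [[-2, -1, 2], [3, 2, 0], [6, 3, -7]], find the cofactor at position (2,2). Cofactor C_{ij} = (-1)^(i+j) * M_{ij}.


To find cofactor C_{22}, delete row 2 and column 2.
The resulting 2x2 submatrix is: [[-2, 2], [6, -7]]
Minor M_{22} = -2*-7 - 2*6
  = 14 - 12 = 2
Sign = (-1)^(2+2) = (-1)^4 = 1
Cofactor C_{22} = 1 * 2 = 2

2


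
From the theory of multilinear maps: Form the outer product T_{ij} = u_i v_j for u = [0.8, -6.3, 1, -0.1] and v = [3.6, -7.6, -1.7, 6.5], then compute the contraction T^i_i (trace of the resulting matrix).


The outer product gives T_{ij} = u_i v_j.
The trace (contraction) is Tr(T) = sum_i T_{ii} = sum_i u_i v_i.
Diagonal entries:
T_{11} = u_1 * v_1 = 0.8 * 3.6 = 2.88
T_{22} = u_2 * v_2 = -6.3 * -7.6 = 47.88
T_{33} = u_3 * v_3 = 1 * -1.7 = -1.7
T_{44} = u_4 * v_4 = -0.1 * 6.5 = -0.65
Tr(T) = 2.88 + 47.88 + -1.7 + -0.65 = 48.41

48.41


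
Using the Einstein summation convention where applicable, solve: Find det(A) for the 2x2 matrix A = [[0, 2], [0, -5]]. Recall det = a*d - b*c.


For a 2x2 matrix [[a, b], [c, d]], det = a*d - b*c.
a = 0, b = 2, c = 0, d = -5
a*d = 0 * -5 = 0
b*c = 2 * 0 = 0
det = 0 - 0 = 0

0


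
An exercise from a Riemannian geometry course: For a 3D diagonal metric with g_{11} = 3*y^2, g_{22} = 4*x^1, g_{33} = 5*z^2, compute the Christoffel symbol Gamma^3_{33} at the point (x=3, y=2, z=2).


For a diagonal metric, Gamma^k_{ij} = (1/2) g^{kk} (dg_{ik}/dx_j + dg_{jk}/dx_i - dg_{ij}/dx_k).
The metric is diagonal, so g_{ab} = 0 for a != b.
At the given point: g_{11} = 12, g_{22} = 12, g_{33} = 20
g^{33} = 1/20
dg_{33}/dx_3 = dg_{33}/dx_3 = 20
dg_{33}/dx_3 = dg_{33}/dx_3 = 20
dg_{33}/dx_3 = dg_{33}/dx_3 = 20
Numerator = 20 + 20 - 20 = 20
Gamma^3_{33} = 20 / (2 * 20) = 1/2

1/2


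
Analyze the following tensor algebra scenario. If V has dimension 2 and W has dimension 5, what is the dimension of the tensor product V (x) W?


The dimension of a tensor product is the product of dimensions.
dim(V) = 2, dim(W) = 5
dim(V (x) W) = 2 * 5 = 10

10


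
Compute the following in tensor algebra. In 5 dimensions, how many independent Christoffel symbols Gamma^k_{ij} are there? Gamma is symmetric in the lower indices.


Christoffel symbols Gamma^k_{ij} are symmetric in i,j, so there are d * d(d+1)/2 independent symbols.
d = 5
d(d+1)/2 = 5 * 6 / 2 = 15
Total = 5 * 15 = 75

75


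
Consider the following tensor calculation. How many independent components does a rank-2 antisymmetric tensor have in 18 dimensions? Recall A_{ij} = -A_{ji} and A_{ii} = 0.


An antisymmetric rank-2 tensor satisfies A_{ij} = -A_{ji}, so diagonal entries are zero.
The independent components are the upper-triangular entries: C(n, 2) = n(n-1)/2.
n = 18
C(18, 2) = 18 * 17 / 2 = 306 / 2 = 153

153


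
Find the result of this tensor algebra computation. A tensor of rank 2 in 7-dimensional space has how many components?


The number of components of a rank-r tensor in d dimensions is d^r.
Here d = 7 and r = 2.
7^2 = 49

49


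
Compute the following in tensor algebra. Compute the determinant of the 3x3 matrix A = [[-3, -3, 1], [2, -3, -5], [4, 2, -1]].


Expanding along the first row, det(A) = a11*M_11 - a12*M_12 + a13*M_13, where M_1j is the (1,j) minor.
Minor M_11 = -3*-1 - -5*2 = 13
Minor M_12 = 2*-1 - -5*4 = 18
Minor M_13 = 2*2 - -3*4 = 16
det = -3*(13) - -3*(18) + 1*(16)
    = -39 - -54 + 16
    = 31

31


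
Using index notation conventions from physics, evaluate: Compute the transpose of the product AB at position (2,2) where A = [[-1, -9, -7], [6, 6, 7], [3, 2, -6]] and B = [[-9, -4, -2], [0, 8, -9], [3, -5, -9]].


(AB)^T_{ij} = (AB)_{ji} = sum_k A_{jk} B_{ki}.
For i=2, j=2 we need (AB)_{22}:
A_{21} * B_{12} = 6 * -4 = -24
A_{22} * B_{22} = 6 * 8 = 48
A_{23} * B_{32} = 7 * -5 = -35
Sum = -24 + 48 + -35 = -11

-11


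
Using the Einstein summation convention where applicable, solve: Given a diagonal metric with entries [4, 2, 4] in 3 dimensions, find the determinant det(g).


For a diagonal metric, the determinant is the product of diagonal entries.
Diagonal entries: 4, 2, 4
det(g) = 4 * 2 * 4 = 32

32


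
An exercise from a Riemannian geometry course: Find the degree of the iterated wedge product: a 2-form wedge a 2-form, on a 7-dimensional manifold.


The degree of a wedge product is the sum of the degrees of the individual forms.
Degrees: 2, 2
Total degree = 2 + 2 = 4

4


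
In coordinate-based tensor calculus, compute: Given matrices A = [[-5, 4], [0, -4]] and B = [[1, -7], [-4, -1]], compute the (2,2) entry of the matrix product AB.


(AB)_{ij} = sum_k A_{ik} B_{kj}.
For i=2, j=2:
A_{21} * B_{12} = 0 * -7 = 0
A_{22} * B_{22} = -4 * -1 = 4
Sum = 0 + 4 = 4

4


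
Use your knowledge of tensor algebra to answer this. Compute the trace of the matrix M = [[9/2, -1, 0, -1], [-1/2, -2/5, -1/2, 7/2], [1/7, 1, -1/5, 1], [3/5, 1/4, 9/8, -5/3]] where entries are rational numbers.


The trace is the sum of diagonal entries.
Diagonal: M[1,1] = 9/2, M[2,2] = -2/5, M[3,3] = -1/5, M[4,4] = -5/3
Tr(M) = 9/2 + -2/5 + -1/5 + -5/3
Computing step by step:
After adding M[1,1]: 9/2
After adding M[2,2]: 41/10
After adding M[3,3]: 39/10
After adding M[4,4]: 67/30
Tr(M) = 67/30

67/30


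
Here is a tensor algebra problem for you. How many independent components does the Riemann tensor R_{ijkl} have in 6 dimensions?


The Riemann tensor in d dimensions has d^2(d^2 - 1)/12 independent components.
d = 6, so d^2 = 36
d^2 - 1 = 35
d^2(d^2 - 1) = 36 * 35 = 1260
Divide by 12: 1260 / 12 = 105

105


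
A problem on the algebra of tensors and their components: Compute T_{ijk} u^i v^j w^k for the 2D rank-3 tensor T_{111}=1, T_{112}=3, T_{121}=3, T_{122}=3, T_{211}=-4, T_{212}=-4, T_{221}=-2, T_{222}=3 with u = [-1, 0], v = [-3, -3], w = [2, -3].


S = sum over i,j,k of T_{ijk} u_i v_j w_k. Expanding all 8 terms:
T_{111}*u_1*v_1*w_1 = 1*-1*-3*2 = 6  (running total: 6)
T_{112}*u_1*v_1*w_2 = 3*-1*-3*-3 = -27  (running total: -21)
T_{121}*u_1*v_2*w_1 = 3*-1*-3*2 = 18  (running total: -3)
T_{122}*u_1*v_2*w_2 = 3*-1*-3*-3 = -27  (running total: -30)
T_{211}*u_2*v_1*w_1 = -4*0*-3*2 = 0  (running total: -30)
T_{212}*u_2*v_1*w_2 = -4*0*-3*-3 = 0  (running total: -30)
T_{221}*u_2*v_2*w_1 = -2*0*-3*2 = 0  (running total: -30)
T_{222}*u_2*v_2*w_2 = 3*0*-3*-3 = 0  (running total: -30)
S = -30

-30


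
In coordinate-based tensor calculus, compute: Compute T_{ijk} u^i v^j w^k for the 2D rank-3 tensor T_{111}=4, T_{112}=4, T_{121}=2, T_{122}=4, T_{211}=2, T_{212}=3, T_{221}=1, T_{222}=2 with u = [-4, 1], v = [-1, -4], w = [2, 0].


S = sum over i,j,k of T_{ijk} u_i v_j w_k. Expanding all 8 terms:
T_{111}*u_1*v_1*w_1 = 4*-4*-1*2 = 32  (running total: 32)
T_{112}*u_1*v_1*w_2 = 4*-4*-1*0 = 0  (running total: 32)
T_{121}*u_1*v_2*w_1 = 2*-4*-4*2 = 64  (running total: 96)
T_{122}*u_1*v_2*w_2 = 4*-4*-4*0 = 0  (running total: 96)
T_{211}*u_2*v_1*w_1 = 2*1*-1*2 = -4  (running total: 92)
T_{212}*u_2*v_1*w_2 = 3*1*-1*0 = 0  (running total: 92)
T_{221}*u_2*v_2*w_1 = 1*1*-4*2 = -8  (running total: 84)
T_{222}*u_2*v_2*w_2 = 2*1*-4*0 = 0  (running total: 84)
S = 84

84


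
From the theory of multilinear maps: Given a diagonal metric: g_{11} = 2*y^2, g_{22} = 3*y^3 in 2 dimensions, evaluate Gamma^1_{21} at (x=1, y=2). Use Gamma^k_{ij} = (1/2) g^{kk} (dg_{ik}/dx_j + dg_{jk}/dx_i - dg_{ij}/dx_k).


For a diagonal metric, Gamma^k_{ij} = (1/2) g^{kk} (dg_{ik}/dx_j + dg_{jk}/dx_i - dg_{ij}/dx_k).
The metric is diagonal, so g_{ab} = 0 for a != b.
At the given point: g_{11} = 8, g_{22} = 24
g^{11} = 1/8
dg_{21}/dx_1 = 0 (off-diagonal)
dg_{11}/dx_2 = dg_{11}/dx_2 = 8
dg_{21}/dx_1 = 0 (off-diagonal)
Numerator = 0 + 8 - 0 = 8
Gamma^1_{21} = 8 / (2 * 8) = 1/2

1/2


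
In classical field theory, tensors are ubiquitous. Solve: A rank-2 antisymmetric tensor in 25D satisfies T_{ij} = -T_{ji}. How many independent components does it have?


An antisymmetric rank-2 tensor satisfies A_{ij} = -A_{ji}, so diagonal entries are zero.
The independent components are the upper-triangular entries: C(n, 2) = n(n-1)/2.
n = 25
C(25, 2) = 25 * 24 / 2 = 600 / 2 = 300

300


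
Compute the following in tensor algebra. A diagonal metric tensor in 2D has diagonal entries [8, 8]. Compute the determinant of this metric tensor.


For a diagonal metric, the determinant is the product of diagonal entries.
Diagonal entries: 8, 8
det(g) = 8 * 8 = 64

64


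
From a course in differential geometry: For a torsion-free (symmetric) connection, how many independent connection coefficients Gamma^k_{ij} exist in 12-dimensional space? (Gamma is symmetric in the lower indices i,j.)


Christoffel symbols Gamma^k_{ij} are symmetric in i,j, so there are d * d(d+1)/2 independent symbols.
d = 12
d(d+1)/2 = 12 * 13 / 2 = 78
Total = 12 * 78 = 936

936


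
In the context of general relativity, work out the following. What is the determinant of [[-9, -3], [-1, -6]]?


For a 2x2 matrix [[a, b], [c, d]], det = a*d - b*c.
a = -9, b = -3, c = -1, d = -6
a*d = -9 * -6 = 54
b*c = -3 * -1 = 3
det = 54 - 3 = 51

51


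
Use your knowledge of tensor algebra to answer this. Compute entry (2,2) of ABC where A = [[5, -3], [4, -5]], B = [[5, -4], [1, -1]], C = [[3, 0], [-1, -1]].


(ABC)_{22} = sum_m (AB)_{2m} C_{m2}. First compute row 2 of AB.
(AB)_{21} = 4*5 + -5*1 = 15
(AB)_{22} = 4*-4 + -5*-1 = -11
Now contract with column 2 of C:
(AB)_{21} * C_{12} = 15 * 0 = 0
(AB)_{22} * C_{22} = -11 * -1 = 11
(ABC)_{22} = 0 + 11 = 11

11


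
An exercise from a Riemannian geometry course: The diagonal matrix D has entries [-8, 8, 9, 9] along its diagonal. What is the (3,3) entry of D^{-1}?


For a diagonal matrix, the inverse has entries (D^{-1})_{ii} = 1/d_{ii}.
The diagonal entries are: d_{11} = -8, d_{22} = 8, d_{33} = 9, d_{44} = 9
We need (D^{-1})_{33} = 1/d_{33} = 1/9 = 1/9

1/9


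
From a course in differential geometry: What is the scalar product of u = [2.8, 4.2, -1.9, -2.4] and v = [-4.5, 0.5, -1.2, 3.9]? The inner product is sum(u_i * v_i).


The inner product u . v = sum of u_i * v_i.
Term-by-term: 2.8 * -4.5, 4.2 * 0.5, -1.9 * -1.2, -2.4 * 3.9
Products: -12.6, 2.1, 2.28, -9.36
Sum = -12.6 + 2.1 + 2.28 + -9.36 = -17.58

-17.58
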